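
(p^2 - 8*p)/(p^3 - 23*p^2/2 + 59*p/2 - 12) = 2*p/(2*p^2 - 7*p + 3)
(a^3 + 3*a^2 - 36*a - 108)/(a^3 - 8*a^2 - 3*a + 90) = (a + 6)/(a - 5)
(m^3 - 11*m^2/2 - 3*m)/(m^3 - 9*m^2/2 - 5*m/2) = (m - 6)/(m - 5)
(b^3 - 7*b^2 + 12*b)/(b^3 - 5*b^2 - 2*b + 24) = b/(b + 2)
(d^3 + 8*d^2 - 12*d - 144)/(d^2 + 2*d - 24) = d + 6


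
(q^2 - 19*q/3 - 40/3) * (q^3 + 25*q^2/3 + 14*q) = q^5 + 2*q^4 - 469*q^3/9 - 1798*q^2/9 - 560*q/3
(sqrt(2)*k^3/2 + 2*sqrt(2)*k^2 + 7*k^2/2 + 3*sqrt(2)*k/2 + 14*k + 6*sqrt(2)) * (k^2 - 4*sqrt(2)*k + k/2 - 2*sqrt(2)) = sqrt(2)*k^5/2 - k^4/2 + 9*sqrt(2)*k^4/4 - 23*sqrt(2)*k^3/2 - 9*k^3/4 - 225*sqrt(2)*k^2/4 - 13*k^2 - 54*k - 25*sqrt(2)*k - 24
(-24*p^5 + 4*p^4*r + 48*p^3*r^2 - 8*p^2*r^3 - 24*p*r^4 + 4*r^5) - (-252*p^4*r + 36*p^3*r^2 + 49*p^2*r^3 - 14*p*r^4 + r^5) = -24*p^5 + 256*p^4*r + 12*p^3*r^2 - 57*p^2*r^3 - 10*p*r^4 + 3*r^5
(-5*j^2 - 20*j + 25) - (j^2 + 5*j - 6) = -6*j^2 - 25*j + 31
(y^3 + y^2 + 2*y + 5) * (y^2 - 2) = y^5 + y^4 + 3*y^2 - 4*y - 10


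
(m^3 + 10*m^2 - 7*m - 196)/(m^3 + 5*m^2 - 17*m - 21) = (m^2 + 3*m - 28)/(m^2 - 2*m - 3)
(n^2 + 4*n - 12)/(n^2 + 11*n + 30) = (n - 2)/(n + 5)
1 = 1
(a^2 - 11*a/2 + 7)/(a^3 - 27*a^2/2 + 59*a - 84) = (a - 2)/(a^2 - 10*a + 24)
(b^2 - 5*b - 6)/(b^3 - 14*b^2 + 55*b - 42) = (b + 1)/(b^2 - 8*b + 7)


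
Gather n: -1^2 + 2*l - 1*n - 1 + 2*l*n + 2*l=4*l + n*(2*l - 1) - 2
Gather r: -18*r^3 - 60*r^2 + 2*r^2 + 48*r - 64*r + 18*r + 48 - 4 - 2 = -18*r^3 - 58*r^2 + 2*r + 42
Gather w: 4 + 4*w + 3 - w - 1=3*w + 6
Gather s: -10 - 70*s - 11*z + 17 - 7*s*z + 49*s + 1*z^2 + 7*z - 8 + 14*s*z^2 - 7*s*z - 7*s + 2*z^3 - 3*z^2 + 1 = s*(14*z^2 - 14*z - 28) + 2*z^3 - 2*z^2 - 4*z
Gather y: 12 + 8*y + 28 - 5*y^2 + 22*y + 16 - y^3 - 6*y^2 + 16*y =-y^3 - 11*y^2 + 46*y + 56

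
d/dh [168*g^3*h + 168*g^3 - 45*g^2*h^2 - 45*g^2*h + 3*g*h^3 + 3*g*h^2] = 3*g*(56*g^2 - 30*g*h - 15*g + 3*h^2 + 2*h)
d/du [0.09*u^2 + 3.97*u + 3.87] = 0.18*u + 3.97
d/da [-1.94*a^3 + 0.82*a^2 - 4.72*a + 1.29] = -5.82*a^2 + 1.64*a - 4.72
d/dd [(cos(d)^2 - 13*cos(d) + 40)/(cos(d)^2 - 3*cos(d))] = 10*(-sin(d) - 12*sin(d)/cos(d)^2 + 8*tan(d))/(cos(d) - 3)^2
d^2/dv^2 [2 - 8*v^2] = -16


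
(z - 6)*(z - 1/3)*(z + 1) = z^3 - 16*z^2/3 - 13*z/3 + 2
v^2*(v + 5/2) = v^3 + 5*v^2/2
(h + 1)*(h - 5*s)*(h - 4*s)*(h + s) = h^4 - 8*h^3*s + h^3 + 11*h^2*s^2 - 8*h^2*s + 20*h*s^3 + 11*h*s^2 + 20*s^3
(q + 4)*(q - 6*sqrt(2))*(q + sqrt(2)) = q^3 - 5*sqrt(2)*q^2 + 4*q^2 - 20*sqrt(2)*q - 12*q - 48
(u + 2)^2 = u^2 + 4*u + 4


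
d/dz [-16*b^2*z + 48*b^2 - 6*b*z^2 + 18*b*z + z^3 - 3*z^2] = -16*b^2 - 12*b*z + 18*b + 3*z^2 - 6*z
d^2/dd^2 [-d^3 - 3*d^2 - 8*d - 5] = -6*d - 6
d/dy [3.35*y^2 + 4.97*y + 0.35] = 6.7*y + 4.97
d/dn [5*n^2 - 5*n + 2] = 10*n - 5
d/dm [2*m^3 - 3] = 6*m^2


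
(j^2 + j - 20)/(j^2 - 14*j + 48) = (j^2 + j - 20)/(j^2 - 14*j + 48)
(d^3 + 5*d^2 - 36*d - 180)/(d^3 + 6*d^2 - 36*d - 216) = (d + 5)/(d + 6)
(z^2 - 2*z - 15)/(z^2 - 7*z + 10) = (z + 3)/(z - 2)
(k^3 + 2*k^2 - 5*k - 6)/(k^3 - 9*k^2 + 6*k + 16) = (k + 3)/(k - 8)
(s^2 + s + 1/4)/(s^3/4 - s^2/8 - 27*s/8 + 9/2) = 2*(4*s^2 + 4*s + 1)/(2*s^3 - s^2 - 27*s + 36)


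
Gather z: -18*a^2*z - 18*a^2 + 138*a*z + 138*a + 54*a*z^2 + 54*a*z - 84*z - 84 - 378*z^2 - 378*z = -18*a^2 + 138*a + z^2*(54*a - 378) + z*(-18*a^2 + 192*a - 462) - 84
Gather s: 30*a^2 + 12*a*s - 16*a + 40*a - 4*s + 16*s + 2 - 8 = 30*a^2 + 24*a + s*(12*a + 12) - 6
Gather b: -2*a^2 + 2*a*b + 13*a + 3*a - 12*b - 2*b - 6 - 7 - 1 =-2*a^2 + 16*a + b*(2*a - 14) - 14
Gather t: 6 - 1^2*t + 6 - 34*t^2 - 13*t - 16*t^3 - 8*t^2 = -16*t^3 - 42*t^2 - 14*t + 12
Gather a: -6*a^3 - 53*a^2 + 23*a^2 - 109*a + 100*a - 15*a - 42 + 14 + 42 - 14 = -6*a^3 - 30*a^2 - 24*a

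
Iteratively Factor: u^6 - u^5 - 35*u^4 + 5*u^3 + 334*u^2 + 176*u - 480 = (u + 4)*(u^5 - 5*u^4 - 15*u^3 + 65*u^2 + 74*u - 120) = (u + 3)*(u + 4)*(u^4 - 8*u^3 + 9*u^2 + 38*u - 40) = (u + 2)*(u + 3)*(u + 4)*(u^3 - 10*u^2 + 29*u - 20) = (u - 1)*(u + 2)*(u + 3)*(u + 4)*(u^2 - 9*u + 20) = (u - 4)*(u - 1)*(u + 2)*(u + 3)*(u + 4)*(u - 5)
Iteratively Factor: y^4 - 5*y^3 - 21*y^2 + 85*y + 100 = (y + 4)*(y^3 - 9*y^2 + 15*y + 25) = (y + 1)*(y + 4)*(y^2 - 10*y + 25) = (y - 5)*(y + 1)*(y + 4)*(y - 5)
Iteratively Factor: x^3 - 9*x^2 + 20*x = (x)*(x^2 - 9*x + 20) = x*(x - 5)*(x - 4)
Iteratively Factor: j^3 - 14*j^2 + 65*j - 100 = (j - 5)*(j^2 - 9*j + 20) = (j - 5)*(j - 4)*(j - 5)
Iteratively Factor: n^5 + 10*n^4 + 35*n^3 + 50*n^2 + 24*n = (n + 4)*(n^4 + 6*n^3 + 11*n^2 + 6*n) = (n + 1)*(n + 4)*(n^3 + 5*n^2 + 6*n) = (n + 1)*(n + 3)*(n + 4)*(n^2 + 2*n) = (n + 1)*(n + 2)*(n + 3)*(n + 4)*(n)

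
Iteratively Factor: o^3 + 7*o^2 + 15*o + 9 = (o + 3)*(o^2 + 4*o + 3) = (o + 1)*(o + 3)*(o + 3)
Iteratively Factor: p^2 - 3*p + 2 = (p - 2)*(p - 1)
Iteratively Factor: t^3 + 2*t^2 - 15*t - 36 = (t + 3)*(t^2 - t - 12) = (t - 4)*(t + 3)*(t + 3)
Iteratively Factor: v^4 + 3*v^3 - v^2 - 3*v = (v - 1)*(v^3 + 4*v^2 + 3*v) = v*(v - 1)*(v^2 + 4*v + 3) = v*(v - 1)*(v + 1)*(v + 3)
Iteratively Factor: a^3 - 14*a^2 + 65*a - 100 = (a - 5)*(a^2 - 9*a + 20) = (a - 5)*(a - 4)*(a - 5)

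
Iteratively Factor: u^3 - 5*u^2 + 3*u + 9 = (u - 3)*(u^2 - 2*u - 3) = (u - 3)^2*(u + 1)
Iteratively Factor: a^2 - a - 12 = (a - 4)*(a + 3)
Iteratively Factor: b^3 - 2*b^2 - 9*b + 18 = (b - 3)*(b^2 + b - 6) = (b - 3)*(b - 2)*(b + 3)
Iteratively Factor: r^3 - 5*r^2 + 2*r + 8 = (r - 2)*(r^2 - 3*r - 4) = (r - 2)*(r + 1)*(r - 4)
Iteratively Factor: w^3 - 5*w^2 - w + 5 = (w + 1)*(w^2 - 6*w + 5) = (w - 1)*(w + 1)*(w - 5)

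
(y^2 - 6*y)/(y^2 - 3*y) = (y - 6)/(y - 3)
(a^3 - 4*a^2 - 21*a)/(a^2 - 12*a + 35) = a*(a + 3)/(a - 5)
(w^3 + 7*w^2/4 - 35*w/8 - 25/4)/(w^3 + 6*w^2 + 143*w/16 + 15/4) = 2*(2*w^2 + w - 10)/(4*w^2 + 19*w + 12)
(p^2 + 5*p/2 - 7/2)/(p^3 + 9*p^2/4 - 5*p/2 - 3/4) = 2*(2*p + 7)/(4*p^2 + 13*p + 3)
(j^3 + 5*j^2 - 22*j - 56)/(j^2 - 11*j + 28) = (j^2 + 9*j + 14)/(j - 7)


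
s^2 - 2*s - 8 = (s - 4)*(s + 2)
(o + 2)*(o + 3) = o^2 + 5*o + 6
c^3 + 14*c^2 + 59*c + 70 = (c + 2)*(c + 5)*(c + 7)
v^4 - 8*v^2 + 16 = (v - 2)^2*(v + 2)^2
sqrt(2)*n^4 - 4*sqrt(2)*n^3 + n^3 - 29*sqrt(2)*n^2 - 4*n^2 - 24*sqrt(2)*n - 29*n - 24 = (n - 8)*(n + 1)*(n + 3)*(sqrt(2)*n + 1)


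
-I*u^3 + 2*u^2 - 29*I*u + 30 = (u - 5*I)*(u + 6*I)*(-I*u + 1)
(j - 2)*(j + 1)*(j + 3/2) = j^3 + j^2/2 - 7*j/2 - 3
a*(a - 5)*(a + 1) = a^3 - 4*a^2 - 5*a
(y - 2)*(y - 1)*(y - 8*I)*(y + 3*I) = y^4 - 3*y^3 - 5*I*y^3 + 26*y^2 + 15*I*y^2 - 72*y - 10*I*y + 48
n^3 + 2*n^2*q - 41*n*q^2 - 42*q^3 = (n - 6*q)*(n + q)*(n + 7*q)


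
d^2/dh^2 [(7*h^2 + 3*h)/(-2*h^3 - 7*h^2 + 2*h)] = 2*(-28*h^3 - 36*h^2 - 210*h - 257)/(8*h^6 + 84*h^5 + 270*h^4 + 175*h^3 - 270*h^2 + 84*h - 8)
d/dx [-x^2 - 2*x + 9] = -2*x - 2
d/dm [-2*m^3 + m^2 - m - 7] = -6*m^2 + 2*m - 1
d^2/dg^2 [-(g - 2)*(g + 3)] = -2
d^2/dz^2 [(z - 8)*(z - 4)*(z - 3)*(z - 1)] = 12*z^2 - 96*z + 166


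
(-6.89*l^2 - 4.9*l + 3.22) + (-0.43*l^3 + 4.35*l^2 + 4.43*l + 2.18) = -0.43*l^3 - 2.54*l^2 - 0.470000000000001*l + 5.4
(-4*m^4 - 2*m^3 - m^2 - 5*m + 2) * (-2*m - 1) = 8*m^5 + 8*m^4 + 4*m^3 + 11*m^2 + m - 2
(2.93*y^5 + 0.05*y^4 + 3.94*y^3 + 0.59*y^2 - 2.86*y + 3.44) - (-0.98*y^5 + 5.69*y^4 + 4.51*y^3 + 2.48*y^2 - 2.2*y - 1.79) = 3.91*y^5 - 5.64*y^4 - 0.57*y^3 - 1.89*y^2 - 0.66*y + 5.23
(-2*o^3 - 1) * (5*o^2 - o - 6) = -10*o^5 + 2*o^4 + 12*o^3 - 5*o^2 + o + 6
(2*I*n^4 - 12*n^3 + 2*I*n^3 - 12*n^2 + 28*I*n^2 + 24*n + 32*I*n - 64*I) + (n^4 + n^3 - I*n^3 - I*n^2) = n^4 + 2*I*n^4 - 11*n^3 + I*n^3 - 12*n^2 + 27*I*n^2 + 24*n + 32*I*n - 64*I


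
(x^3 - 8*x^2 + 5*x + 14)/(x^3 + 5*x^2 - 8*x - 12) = (x - 7)/(x + 6)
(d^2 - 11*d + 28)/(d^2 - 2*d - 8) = (d - 7)/(d + 2)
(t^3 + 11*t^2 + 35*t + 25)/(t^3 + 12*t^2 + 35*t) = (t^2 + 6*t + 5)/(t*(t + 7))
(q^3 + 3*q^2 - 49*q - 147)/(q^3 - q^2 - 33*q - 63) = (q + 7)/(q + 3)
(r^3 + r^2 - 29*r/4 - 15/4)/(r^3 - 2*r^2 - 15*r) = (r^2 - 2*r - 5/4)/(r*(r - 5))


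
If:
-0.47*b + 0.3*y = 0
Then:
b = 0.638297872340426*y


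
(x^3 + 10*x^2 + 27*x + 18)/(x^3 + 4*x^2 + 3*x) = (x + 6)/x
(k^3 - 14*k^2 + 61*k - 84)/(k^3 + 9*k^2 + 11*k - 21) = (k^3 - 14*k^2 + 61*k - 84)/(k^3 + 9*k^2 + 11*k - 21)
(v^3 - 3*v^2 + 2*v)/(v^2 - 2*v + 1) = v*(v - 2)/(v - 1)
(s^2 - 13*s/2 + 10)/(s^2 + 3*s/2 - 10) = (s - 4)/(s + 4)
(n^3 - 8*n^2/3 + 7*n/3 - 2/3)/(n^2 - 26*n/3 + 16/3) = (n^2 - 2*n + 1)/(n - 8)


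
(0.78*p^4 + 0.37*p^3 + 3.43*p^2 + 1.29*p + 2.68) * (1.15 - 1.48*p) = -1.1544*p^5 + 0.3494*p^4 - 4.6509*p^3 + 2.0353*p^2 - 2.4829*p + 3.082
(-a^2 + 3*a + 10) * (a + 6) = -a^3 - 3*a^2 + 28*a + 60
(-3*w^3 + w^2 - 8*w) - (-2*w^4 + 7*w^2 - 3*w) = 2*w^4 - 3*w^3 - 6*w^2 - 5*w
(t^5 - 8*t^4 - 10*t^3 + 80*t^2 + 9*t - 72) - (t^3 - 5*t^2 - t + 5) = t^5 - 8*t^4 - 11*t^3 + 85*t^2 + 10*t - 77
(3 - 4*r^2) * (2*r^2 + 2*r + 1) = -8*r^4 - 8*r^3 + 2*r^2 + 6*r + 3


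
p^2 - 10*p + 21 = (p - 7)*(p - 3)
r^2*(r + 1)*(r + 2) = r^4 + 3*r^3 + 2*r^2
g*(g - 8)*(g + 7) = g^3 - g^2 - 56*g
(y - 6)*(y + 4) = y^2 - 2*y - 24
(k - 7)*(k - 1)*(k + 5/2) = k^3 - 11*k^2/2 - 13*k + 35/2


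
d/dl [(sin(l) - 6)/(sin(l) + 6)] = 12*cos(l)/(sin(l) + 6)^2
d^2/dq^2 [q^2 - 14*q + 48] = 2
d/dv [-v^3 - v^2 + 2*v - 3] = -3*v^2 - 2*v + 2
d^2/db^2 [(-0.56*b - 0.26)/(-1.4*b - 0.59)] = 0.0940799999999999/(1.4*b + 0.59)^3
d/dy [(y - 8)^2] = 2*y - 16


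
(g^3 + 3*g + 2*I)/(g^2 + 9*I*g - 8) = (g^2 - I*g + 2)/(g + 8*I)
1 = 1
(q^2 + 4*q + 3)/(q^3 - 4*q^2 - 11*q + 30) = (q + 1)/(q^2 - 7*q + 10)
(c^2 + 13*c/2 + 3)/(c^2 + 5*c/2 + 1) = (c + 6)/(c + 2)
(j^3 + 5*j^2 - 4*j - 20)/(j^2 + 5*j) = j - 4/j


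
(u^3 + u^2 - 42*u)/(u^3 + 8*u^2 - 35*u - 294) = u/(u + 7)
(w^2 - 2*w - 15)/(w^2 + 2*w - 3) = (w - 5)/(w - 1)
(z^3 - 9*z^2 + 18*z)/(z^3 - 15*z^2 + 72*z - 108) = z/(z - 6)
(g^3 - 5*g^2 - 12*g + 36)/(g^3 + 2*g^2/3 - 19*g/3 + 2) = 3*(g - 6)/(3*g - 1)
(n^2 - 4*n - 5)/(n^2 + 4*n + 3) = (n - 5)/(n + 3)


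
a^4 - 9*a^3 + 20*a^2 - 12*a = a*(a - 6)*(a - 2)*(a - 1)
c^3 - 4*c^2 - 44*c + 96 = (c - 8)*(c - 2)*(c + 6)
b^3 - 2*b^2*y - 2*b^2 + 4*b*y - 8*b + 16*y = (b - 4)*(b + 2)*(b - 2*y)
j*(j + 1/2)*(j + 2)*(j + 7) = j^4 + 19*j^3/2 + 37*j^2/2 + 7*j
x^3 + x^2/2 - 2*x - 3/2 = (x - 3/2)*(x + 1)^2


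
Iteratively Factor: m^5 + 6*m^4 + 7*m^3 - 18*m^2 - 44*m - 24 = (m + 3)*(m^4 + 3*m^3 - 2*m^2 - 12*m - 8) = (m + 1)*(m + 3)*(m^3 + 2*m^2 - 4*m - 8) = (m - 2)*(m + 1)*(m + 3)*(m^2 + 4*m + 4) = (m - 2)*(m + 1)*(m + 2)*(m + 3)*(m + 2)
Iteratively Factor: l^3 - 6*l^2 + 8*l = (l - 4)*(l^2 - 2*l) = (l - 4)*(l - 2)*(l)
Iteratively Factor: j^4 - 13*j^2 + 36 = (j - 2)*(j^3 + 2*j^2 - 9*j - 18) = (j - 3)*(j - 2)*(j^2 + 5*j + 6) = (j - 3)*(j - 2)*(j + 3)*(j + 2)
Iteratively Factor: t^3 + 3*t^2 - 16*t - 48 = (t - 4)*(t^2 + 7*t + 12) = (t - 4)*(t + 4)*(t + 3)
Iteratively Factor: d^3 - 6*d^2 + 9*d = (d - 3)*(d^2 - 3*d) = (d - 3)^2*(d)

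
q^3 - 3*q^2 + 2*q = q*(q - 2)*(q - 1)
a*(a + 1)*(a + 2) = a^3 + 3*a^2 + 2*a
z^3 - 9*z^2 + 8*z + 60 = (z - 6)*(z - 5)*(z + 2)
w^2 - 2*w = w*(w - 2)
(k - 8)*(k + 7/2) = k^2 - 9*k/2 - 28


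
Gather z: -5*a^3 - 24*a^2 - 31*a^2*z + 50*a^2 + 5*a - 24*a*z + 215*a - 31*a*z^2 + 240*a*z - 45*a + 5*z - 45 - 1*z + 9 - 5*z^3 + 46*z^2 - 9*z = -5*a^3 + 26*a^2 + 175*a - 5*z^3 + z^2*(46 - 31*a) + z*(-31*a^2 + 216*a - 5) - 36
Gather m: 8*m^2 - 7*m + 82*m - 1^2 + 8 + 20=8*m^2 + 75*m + 27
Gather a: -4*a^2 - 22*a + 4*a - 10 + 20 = -4*a^2 - 18*a + 10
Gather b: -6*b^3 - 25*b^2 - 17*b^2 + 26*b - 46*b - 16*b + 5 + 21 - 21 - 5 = -6*b^3 - 42*b^2 - 36*b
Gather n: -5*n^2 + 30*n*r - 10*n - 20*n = -5*n^2 + n*(30*r - 30)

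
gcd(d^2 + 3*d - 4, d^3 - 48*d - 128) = d + 4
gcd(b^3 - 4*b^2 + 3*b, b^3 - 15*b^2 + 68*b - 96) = b - 3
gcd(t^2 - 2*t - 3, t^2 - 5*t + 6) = t - 3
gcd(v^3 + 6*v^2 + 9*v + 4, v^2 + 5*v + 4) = v^2 + 5*v + 4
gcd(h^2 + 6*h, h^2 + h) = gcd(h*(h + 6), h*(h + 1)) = h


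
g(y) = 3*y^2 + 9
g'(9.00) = 54.00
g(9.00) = 252.00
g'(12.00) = 72.00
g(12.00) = 441.00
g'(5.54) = 33.24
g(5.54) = 101.07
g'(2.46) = 14.76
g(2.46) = 27.15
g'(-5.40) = -32.40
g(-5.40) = 96.48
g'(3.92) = 23.52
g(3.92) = 55.10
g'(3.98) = 23.88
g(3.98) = 56.52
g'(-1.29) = -7.74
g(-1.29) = 13.99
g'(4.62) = 27.72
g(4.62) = 73.03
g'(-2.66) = -15.96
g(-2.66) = 30.23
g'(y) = 6*y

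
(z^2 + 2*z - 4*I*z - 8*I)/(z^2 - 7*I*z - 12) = (z + 2)/(z - 3*I)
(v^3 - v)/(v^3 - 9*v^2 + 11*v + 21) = v*(v - 1)/(v^2 - 10*v + 21)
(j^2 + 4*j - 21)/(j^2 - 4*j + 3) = (j + 7)/(j - 1)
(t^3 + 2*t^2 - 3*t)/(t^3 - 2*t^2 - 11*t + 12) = t/(t - 4)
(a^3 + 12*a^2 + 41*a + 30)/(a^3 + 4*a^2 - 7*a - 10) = (a + 6)/(a - 2)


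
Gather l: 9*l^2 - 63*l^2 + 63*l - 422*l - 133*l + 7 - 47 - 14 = -54*l^2 - 492*l - 54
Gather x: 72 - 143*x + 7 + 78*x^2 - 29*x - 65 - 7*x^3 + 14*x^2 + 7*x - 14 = -7*x^3 + 92*x^2 - 165*x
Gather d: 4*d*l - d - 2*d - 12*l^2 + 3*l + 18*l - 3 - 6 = d*(4*l - 3) - 12*l^2 + 21*l - 9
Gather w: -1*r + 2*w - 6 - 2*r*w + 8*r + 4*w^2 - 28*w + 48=7*r + 4*w^2 + w*(-2*r - 26) + 42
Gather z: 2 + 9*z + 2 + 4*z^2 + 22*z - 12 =4*z^2 + 31*z - 8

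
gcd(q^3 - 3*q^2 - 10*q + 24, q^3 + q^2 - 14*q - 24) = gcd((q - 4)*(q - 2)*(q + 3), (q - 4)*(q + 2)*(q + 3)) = q^2 - q - 12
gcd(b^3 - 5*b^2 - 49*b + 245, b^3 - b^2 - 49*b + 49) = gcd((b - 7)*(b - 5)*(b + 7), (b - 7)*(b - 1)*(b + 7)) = b^2 - 49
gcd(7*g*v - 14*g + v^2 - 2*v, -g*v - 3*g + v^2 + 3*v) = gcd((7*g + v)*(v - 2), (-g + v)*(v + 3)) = 1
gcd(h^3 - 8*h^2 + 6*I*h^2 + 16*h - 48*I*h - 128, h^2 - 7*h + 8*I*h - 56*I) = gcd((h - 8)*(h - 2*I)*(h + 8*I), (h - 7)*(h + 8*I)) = h + 8*I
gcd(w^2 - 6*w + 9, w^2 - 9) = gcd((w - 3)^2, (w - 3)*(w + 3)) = w - 3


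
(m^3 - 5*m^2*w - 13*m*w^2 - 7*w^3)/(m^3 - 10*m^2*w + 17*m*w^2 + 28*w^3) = (-m - w)/(-m + 4*w)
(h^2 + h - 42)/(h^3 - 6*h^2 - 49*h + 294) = 1/(h - 7)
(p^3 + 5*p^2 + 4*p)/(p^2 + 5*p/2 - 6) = 2*p*(p + 1)/(2*p - 3)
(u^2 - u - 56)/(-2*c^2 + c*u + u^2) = (u^2 - u - 56)/(-2*c^2 + c*u + u^2)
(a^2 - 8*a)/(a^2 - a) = (a - 8)/(a - 1)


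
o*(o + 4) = o^2 + 4*o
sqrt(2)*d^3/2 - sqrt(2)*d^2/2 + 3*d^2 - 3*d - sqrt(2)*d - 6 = (d - 2)*(d + 3*sqrt(2))*(sqrt(2)*d/2 + sqrt(2)/2)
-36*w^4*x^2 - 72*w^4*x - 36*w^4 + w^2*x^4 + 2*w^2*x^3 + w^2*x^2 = (-6*w + x)*(6*w + x)*(w*x + w)^2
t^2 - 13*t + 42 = (t - 7)*(t - 6)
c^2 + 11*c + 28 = (c + 4)*(c + 7)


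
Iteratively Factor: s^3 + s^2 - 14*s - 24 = (s + 3)*(s^2 - 2*s - 8) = (s - 4)*(s + 3)*(s + 2)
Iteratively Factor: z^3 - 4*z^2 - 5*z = (z + 1)*(z^2 - 5*z) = (z - 5)*(z + 1)*(z)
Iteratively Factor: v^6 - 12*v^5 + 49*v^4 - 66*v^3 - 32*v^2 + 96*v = (v)*(v^5 - 12*v^4 + 49*v^3 - 66*v^2 - 32*v + 96) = v*(v - 4)*(v^4 - 8*v^3 + 17*v^2 + 2*v - 24) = v*(v - 4)*(v - 2)*(v^3 - 6*v^2 + 5*v + 12) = v*(v - 4)*(v - 2)*(v + 1)*(v^2 - 7*v + 12) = v*(v - 4)^2*(v - 2)*(v + 1)*(v - 3)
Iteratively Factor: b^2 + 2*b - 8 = (b - 2)*(b + 4)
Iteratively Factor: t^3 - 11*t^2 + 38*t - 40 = (t - 4)*(t^2 - 7*t + 10) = (t - 5)*(t - 4)*(t - 2)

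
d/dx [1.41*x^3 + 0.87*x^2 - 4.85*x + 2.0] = 4.23*x^2 + 1.74*x - 4.85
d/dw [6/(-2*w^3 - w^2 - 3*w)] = 6*(6*w^2 + 2*w + 3)/(w^2*(2*w^2 + w + 3)^2)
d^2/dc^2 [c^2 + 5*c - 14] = 2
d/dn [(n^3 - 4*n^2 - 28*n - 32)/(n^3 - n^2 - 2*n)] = (3*n^4 + 52*n^3 + 76*n^2 - 64*n - 64)/(n^2*(n^4 - 2*n^3 - 3*n^2 + 4*n + 4))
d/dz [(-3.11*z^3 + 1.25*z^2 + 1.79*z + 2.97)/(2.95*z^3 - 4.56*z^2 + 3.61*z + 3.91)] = (10.4941*z^4 - 33.0152*z^3 - 50.0899*z^2 + 36.8614*z - 3.7228)/(8.7025*z^6 - 26.904*z^5 + 42.0926*z^4 - 9.85419999999999*z^3 - 22.6271*z^2 + 28.2302*z + 15.2881)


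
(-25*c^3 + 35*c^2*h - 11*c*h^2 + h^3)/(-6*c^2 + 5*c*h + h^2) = (25*c^2 - 10*c*h + h^2)/(6*c + h)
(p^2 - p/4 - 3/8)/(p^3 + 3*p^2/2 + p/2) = (p - 3/4)/(p*(p + 1))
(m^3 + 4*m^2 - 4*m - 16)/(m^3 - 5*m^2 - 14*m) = (m^2 + 2*m - 8)/(m*(m - 7))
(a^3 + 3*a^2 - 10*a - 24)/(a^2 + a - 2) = (a^2 + a - 12)/(a - 1)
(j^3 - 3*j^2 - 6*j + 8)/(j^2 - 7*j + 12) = (j^2 + j - 2)/(j - 3)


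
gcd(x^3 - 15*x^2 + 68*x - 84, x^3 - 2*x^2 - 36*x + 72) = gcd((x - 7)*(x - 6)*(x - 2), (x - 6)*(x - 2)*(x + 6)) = x^2 - 8*x + 12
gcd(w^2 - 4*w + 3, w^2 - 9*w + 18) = w - 3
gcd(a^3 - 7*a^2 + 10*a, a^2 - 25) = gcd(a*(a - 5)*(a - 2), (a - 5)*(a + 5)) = a - 5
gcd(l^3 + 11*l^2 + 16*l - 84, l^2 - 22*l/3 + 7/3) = 1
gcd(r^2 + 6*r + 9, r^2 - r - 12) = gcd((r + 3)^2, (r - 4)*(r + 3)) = r + 3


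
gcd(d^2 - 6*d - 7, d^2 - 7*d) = d - 7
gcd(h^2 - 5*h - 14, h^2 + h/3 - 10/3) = h + 2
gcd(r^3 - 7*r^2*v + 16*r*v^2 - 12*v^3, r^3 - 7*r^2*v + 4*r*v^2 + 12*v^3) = r - 2*v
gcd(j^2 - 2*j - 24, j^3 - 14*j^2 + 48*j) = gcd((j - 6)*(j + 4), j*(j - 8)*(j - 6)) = j - 6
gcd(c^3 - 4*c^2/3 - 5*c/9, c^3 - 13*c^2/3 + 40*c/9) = c^2 - 5*c/3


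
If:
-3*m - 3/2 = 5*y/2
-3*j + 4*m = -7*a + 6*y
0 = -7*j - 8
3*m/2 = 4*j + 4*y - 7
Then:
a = 374/147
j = -8/7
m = -326/147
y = 101/49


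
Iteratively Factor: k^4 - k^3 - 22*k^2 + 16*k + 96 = (k + 4)*(k^3 - 5*k^2 - 2*k + 24) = (k - 3)*(k + 4)*(k^2 - 2*k - 8) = (k - 4)*(k - 3)*(k + 4)*(k + 2)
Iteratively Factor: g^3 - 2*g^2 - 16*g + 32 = (g + 4)*(g^2 - 6*g + 8) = (g - 4)*(g + 4)*(g - 2)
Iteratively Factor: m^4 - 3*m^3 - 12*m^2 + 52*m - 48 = (m - 2)*(m^3 - m^2 - 14*m + 24) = (m - 2)^2*(m^2 + m - 12) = (m - 3)*(m - 2)^2*(m + 4)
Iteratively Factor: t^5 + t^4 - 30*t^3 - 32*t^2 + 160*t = (t + 4)*(t^4 - 3*t^3 - 18*t^2 + 40*t) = (t - 5)*(t + 4)*(t^3 + 2*t^2 - 8*t) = (t - 5)*(t + 4)^2*(t^2 - 2*t) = t*(t - 5)*(t + 4)^2*(t - 2)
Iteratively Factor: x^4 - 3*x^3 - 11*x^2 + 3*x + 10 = (x + 2)*(x^3 - 5*x^2 - x + 5) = (x + 1)*(x + 2)*(x^2 - 6*x + 5) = (x - 5)*(x + 1)*(x + 2)*(x - 1)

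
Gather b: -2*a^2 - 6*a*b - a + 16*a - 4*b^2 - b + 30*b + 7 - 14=-2*a^2 + 15*a - 4*b^2 + b*(29 - 6*a) - 7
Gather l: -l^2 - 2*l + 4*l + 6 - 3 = -l^2 + 2*l + 3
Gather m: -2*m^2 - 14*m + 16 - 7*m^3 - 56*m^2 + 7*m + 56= -7*m^3 - 58*m^2 - 7*m + 72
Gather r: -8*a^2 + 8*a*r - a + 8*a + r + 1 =-8*a^2 + 7*a + r*(8*a + 1) + 1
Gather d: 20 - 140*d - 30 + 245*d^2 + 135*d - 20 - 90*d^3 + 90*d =-90*d^3 + 245*d^2 + 85*d - 30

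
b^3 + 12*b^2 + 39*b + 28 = (b + 1)*(b + 4)*(b + 7)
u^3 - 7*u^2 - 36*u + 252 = (u - 7)*(u - 6)*(u + 6)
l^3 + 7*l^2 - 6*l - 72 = (l - 3)*(l + 4)*(l + 6)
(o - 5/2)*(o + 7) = o^2 + 9*o/2 - 35/2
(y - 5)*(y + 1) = y^2 - 4*y - 5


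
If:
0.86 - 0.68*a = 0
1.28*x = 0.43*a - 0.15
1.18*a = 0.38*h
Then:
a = 1.26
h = 3.93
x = 0.31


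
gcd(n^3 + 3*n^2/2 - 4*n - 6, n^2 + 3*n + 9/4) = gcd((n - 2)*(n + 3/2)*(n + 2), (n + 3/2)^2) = n + 3/2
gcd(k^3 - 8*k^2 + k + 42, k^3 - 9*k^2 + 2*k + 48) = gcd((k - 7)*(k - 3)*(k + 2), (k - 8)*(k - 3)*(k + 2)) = k^2 - k - 6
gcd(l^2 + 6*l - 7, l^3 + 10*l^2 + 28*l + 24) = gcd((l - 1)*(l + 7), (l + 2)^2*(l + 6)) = 1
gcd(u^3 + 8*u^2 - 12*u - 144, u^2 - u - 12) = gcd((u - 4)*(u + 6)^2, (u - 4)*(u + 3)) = u - 4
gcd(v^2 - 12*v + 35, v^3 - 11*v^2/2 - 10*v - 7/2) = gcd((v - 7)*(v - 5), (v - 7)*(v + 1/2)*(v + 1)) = v - 7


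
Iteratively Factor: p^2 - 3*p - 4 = (p + 1)*(p - 4)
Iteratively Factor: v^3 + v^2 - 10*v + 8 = (v - 2)*(v^2 + 3*v - 4) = (v - 2)*(v + 4)*(v - 1)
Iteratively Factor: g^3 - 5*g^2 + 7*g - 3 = (g - 1)*(g^2 - 4*g + 3) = (g - 3)*(g - 1)*(g - 1)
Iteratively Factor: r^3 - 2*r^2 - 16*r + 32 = (r + 4)*(r^2 - 6*r + 8) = (r - 2)*(r + 4)*(r - 4)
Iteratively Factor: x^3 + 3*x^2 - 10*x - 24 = (x + 4)*(x^2 - x - 6) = (x + 2)*(x + 4)*(x - 3)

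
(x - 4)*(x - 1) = x^2 - 5*x + 4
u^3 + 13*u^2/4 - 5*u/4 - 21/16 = (u - 3/4)*(u + 1/2)*(u + 7/2)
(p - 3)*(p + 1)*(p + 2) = p^3 - 7*p - 6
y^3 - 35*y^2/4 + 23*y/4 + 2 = (y - 8)*(y - 1)*(y + 1/4)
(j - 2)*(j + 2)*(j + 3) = j^3 + 3*j^2 - 4*j - 12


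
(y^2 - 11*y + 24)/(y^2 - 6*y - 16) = (y - 3)/(y + 2)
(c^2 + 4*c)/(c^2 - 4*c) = (c + 4)/(c - 4)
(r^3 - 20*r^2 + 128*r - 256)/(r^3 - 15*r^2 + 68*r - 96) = (r - 8)/(r - 3)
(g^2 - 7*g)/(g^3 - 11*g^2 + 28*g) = 1/(g - 4)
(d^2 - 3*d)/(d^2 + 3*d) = (d - 3)/(d + 3)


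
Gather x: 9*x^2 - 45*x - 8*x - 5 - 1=9*x^2 - 53*x - 6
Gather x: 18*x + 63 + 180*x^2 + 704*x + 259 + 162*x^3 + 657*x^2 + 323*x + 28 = 162*x^3 + 837*x^2 + 1045*x + 350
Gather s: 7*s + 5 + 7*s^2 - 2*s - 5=7*s^2 + 5*s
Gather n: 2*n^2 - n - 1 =2*n^2 - n - 1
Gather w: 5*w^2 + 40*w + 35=5*w^2 + 40*w + 35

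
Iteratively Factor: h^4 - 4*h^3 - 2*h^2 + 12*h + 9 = (h - 3)*(h^3 - h^2 - 5*h - 3) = (h - 3)*(h + 1)*(h^2 - 2*h - 3) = (h - 3)^2*(h + 1)*(h + 1)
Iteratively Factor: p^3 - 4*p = (p + 2)*(p^2 - 2*p) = (p - 2)*(p + 2)*(p)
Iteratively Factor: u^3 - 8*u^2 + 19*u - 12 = (u - 1)*(u^2 - 7*u + 12) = (u - 3)*(u - 1)*(u - 4)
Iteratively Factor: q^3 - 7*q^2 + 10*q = (q - 2)*(q^2 - 5*q) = (q - 5)*(q - 2)*(q)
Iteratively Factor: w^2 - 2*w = (w)*(w - 2)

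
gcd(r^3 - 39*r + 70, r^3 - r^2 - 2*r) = r - 2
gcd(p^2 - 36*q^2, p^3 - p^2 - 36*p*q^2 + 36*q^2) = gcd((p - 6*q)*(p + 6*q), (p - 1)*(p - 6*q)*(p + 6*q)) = p^2 - 36*q^2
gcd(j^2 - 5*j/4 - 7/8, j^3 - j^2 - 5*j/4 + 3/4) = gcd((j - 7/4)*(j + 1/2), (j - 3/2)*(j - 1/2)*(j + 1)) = 1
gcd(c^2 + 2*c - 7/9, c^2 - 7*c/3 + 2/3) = c - 1/3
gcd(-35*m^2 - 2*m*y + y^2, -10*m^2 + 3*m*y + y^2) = 5*m + y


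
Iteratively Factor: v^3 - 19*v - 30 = (v + 3)*(v^2 - 3*v - 10) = (v - 5)*(v + 3)*(v + 2)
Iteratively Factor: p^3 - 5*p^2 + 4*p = (p - 1)*(p^2 - 4*p) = p*(p - 1)*(p - 4)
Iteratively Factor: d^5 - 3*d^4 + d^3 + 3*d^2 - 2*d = (d + 1)*(d^4 - 4*d^3 + 5*d^2 - 2*d) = (d - 2)*(d + 1)*(d^3 - 2*d^2 + d) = (d - 2)*(d - 1)*(d + 1)*(d^2 - d) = d*(d - 2)*(d - 1)*(d + 1)*(d - 1)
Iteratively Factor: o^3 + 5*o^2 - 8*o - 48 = (o + 4)*(o^2 + o - 12) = (o + 4)^2*(o - 3)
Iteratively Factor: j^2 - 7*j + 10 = (j - 2)*(j - 5)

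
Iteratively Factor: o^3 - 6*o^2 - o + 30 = (o - 5)*(o^2 - o - 6) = (o - 5)*(o - 3)*(o + 2)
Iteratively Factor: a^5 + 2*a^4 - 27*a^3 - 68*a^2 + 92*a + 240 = (a - 2)*(a^4 + 4*a^3 - 19*a^2 - 106*a - 120) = (a - 5)*(a - 2)*(a^3 + 9*a^2 + 26*a + 24) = (a - 5)*(a - 2)*(a + 3)*(a^2 + 6*a + 8) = (a - 5)*(a - 2)*(a + 2)*(a + 3)*(a + 4)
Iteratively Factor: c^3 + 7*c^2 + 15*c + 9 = (c + 3)*(c^2 + 4*c + 3) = (c + 1)*(c + 3)*(c + 3)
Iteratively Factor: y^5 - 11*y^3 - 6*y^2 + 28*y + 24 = (y + 2)*(y^4 - 2*y^3 - 7*y^2 + 8*y + 12) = (y - 2)*(y + 2)*(y^3 - 7*y - 6) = (y - 2)*(y + 1)*(y + 2)*(y^2 - y - 6) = (y - 2)*(y + 1)*(y + 2)^2*(y - 3)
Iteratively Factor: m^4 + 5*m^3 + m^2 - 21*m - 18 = (m + 3)*(m^3 + 2*m^2 - 5*m - 6) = (m + 3)^2*(m^2 - m - 2) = (m - 2)*(m + 3)^2*(m + 1)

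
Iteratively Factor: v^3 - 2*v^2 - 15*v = (v - 5)*(v^2 + 3*v) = (v - 5)*(v + 3)*(v)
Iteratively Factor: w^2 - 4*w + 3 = (w - 3)*(w - 1)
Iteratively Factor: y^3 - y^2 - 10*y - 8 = (y + 1)*(y^2 - 2*y - 8) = (y + 1)*(y + 2)*(y - 4)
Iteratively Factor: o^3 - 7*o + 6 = (o + 3)*(o^2 - 3*o + 2) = (o - 1)*(o + 3)*(o - 2)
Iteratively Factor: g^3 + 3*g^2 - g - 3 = (g + 1)*(g^2 + 2*g - 3) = (g + 1)*(g + 3)*(g - 1)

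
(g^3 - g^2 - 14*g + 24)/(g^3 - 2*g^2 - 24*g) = (g^2 - 5*g + 6)/(g*(g - 6))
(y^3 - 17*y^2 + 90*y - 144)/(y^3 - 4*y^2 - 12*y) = (y^2 - 11*y + 24)/(y*(y + 2))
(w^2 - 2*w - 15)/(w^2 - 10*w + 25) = (w + 3)/(w - 5)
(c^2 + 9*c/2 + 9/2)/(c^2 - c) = (2*c^2 + 9*c + 9)/(2*c*(c - 1))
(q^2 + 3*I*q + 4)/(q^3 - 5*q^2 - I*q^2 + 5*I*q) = (q + 4*I)/(q*(q - 5))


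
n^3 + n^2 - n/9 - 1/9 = (n - 1/3)*(n + 1/3)*(n + 1)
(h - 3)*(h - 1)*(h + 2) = h^3 - 2*h^2 - 5*h + 6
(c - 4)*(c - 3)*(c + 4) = c^3 - 3*c^2 - 16*c + 48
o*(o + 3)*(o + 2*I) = o^3 + 3*o^2 + 2*I*o^2 + 6*I*o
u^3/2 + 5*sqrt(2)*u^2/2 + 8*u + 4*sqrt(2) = (u/2 + sqrt(2))*(u + sqrt(2))*(u + 2*sqrt(2))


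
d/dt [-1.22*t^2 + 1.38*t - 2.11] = 1.38 - 2.44*t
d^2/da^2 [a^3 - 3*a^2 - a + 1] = 6*a - 6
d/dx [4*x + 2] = 4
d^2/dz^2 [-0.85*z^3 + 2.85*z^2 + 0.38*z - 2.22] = 5.7 - 5.1*z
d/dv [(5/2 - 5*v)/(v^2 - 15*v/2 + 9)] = 5*(4*v^2 - 4*v - 21)/(4*v^4 - 60*v^3 + 297*v^2 - 540*v + 324)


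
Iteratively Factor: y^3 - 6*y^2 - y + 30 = (y - 3)*(y^2 - 3*y - 10) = (y - 5)*(y - 3)*(y + 2)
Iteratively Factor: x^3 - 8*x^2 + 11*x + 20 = (x - 4)*(x^2 - 4*x - 5) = (x - 5)*(x - 4)*(x + 1)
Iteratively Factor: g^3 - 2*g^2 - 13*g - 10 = (g - 5)*(g^2 + 3*g + 2) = (g - 5)*(g + 2)*(g + 1)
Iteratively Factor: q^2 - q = (q)*(q - 1)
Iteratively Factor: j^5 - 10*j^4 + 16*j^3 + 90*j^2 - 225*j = (j - 5)*(j^4 - 5*j^3 - 9*j^2 + 45*j) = (j - 5)^2*(j^3 - 9*j) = j*(j - 5)^2*(j^2 - 9) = j*(j - 5)^2*(j + 3)*(j - 3)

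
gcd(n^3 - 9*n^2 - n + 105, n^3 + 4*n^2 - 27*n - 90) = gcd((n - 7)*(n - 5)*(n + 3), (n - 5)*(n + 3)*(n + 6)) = n^2 - 2*n - 15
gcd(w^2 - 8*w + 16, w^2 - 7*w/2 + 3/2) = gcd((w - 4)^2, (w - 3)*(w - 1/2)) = 1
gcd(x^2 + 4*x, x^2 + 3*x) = x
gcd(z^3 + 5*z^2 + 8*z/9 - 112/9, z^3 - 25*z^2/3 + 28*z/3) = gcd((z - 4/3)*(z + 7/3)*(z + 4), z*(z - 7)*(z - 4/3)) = z - 4/3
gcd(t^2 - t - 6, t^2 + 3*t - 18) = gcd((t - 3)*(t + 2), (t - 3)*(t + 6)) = t - 3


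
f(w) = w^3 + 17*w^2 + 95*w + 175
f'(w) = 3*w^2 + 34*w + 95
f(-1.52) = 66.36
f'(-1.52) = 50.25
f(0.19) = 193.67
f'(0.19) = 101.57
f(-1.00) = 96.00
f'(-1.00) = 64.00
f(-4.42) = 0.87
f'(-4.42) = 3.33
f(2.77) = 589.84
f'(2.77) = 212.20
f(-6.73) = 0.81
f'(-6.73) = 2.06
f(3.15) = 674.19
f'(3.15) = 231.87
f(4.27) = 968.46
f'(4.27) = 294.88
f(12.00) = 5491.00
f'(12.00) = 935.00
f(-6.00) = 1.00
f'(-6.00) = -1.00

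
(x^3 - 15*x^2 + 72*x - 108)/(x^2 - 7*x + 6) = (x^2 - 9*x + 18)/(x - 1)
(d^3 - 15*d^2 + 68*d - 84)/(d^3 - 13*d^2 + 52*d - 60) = (d - 7)/(d - 5)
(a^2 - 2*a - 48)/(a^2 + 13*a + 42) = (a - 8)/(a + 7)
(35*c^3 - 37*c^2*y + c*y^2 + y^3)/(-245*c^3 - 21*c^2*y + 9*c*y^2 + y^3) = (-c + y)/(7*c + y)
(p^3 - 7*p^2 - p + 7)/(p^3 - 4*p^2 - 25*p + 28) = (p + 1)/(p + 4)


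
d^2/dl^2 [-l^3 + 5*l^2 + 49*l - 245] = 10 - 6*l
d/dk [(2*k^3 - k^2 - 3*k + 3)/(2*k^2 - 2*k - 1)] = (4*k^4 - 8*k^3 + 2*k^2 - 10*k + 9)/(4*k^4 - 8*k^3 + 4*k + 1)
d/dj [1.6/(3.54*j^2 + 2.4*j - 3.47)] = (-11.328*j - 3.84)/(3.54*j^2 + 2.4*j - 3.47)^2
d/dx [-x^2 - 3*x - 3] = -2*x - 3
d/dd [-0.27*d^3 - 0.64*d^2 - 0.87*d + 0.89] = -0.81*d^2 - 1.28*d - 0.87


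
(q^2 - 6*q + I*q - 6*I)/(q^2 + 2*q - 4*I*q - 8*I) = (q^2 + q*(-6 + I) - 6*I)/(q^2 + q*(2 - 4*I) - 8*I)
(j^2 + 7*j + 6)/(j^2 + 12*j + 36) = (j + 1)/(j + 6)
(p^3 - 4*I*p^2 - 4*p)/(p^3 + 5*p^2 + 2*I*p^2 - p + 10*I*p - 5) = p*(p^2 - 4*I*p - 4)/(p^3 + p^2*(5 + 2*I) + p*(-1 + 10*I) - 5)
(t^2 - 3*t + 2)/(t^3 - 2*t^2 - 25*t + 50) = (t - 1)/(t^2 - 25)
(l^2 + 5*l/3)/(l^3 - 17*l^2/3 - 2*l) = (3*l + 5)/(3*l^2 - 17*l - 6)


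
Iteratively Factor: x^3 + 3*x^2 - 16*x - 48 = (x + 3)*(x^2 - 16) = (x - 4)*(x + 3)*(x + 4)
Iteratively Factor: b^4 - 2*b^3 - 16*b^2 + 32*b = (b - 4)*(b^3 + 2*b^2 - 8*b) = b*(b - 4)*(b^2 + 2*b - 8) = b*(b - 4)*(b + 4)*(b - 2)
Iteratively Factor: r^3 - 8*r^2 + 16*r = (r)*(r^2 - 8*r + 16) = r*(r - 4)*(r - 4)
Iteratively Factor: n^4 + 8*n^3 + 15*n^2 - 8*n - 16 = (n - 1)*(n^3 + 9*n^2 + 24*n + 16) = (n - 1)*(n + 4)*(n^2 + 5*n + 4) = (n - 1)*(n + 4)^2*(n + 1)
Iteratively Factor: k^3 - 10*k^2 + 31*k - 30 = (k - 5)*(k^2 - 5*k + 6) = (k - 5)*(k - 2)*(k - 3)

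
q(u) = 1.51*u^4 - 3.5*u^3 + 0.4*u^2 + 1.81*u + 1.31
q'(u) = 6.04*u^3 - 10.5*u^2 + 0.8*u + 1.81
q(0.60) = 1.98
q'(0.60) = -0.19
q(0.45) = 1.95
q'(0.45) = 0.59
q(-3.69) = 455.88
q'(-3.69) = -447.58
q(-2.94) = 201.20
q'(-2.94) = -244.79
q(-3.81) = 511.98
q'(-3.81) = -487.71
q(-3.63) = 429.61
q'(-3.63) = -428.36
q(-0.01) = 1.29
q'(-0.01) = 1.80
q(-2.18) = 69.63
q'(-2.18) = -112.41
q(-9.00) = 12476.03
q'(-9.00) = -5259.05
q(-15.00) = 88320.41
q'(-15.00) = -22757.69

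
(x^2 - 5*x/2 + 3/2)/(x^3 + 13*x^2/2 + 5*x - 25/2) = (2*x - 3)/(2*x^2 + 15*x + 25)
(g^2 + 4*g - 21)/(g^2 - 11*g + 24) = (g + 7)/(g - 8)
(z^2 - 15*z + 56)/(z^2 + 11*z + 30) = (z^2 - 15*z + 56)/(z^2 + 11*z + 30)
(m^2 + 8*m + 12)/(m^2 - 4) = (m + 6)/(m - 2)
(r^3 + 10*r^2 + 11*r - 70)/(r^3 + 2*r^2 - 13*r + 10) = (r + 7)/(r - 1)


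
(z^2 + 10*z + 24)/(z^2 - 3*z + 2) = (z^2 + 10*z + 24)/(z^2 - 3*z + 2)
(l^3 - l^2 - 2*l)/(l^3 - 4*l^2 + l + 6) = l/(l - 3)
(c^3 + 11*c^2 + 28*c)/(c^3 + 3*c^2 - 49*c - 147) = c*(c + 4)/(c^2 - 4*c - 21)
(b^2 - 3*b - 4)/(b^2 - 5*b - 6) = (b - 4)/(b - 6)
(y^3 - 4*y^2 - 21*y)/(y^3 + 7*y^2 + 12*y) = (y - 7)/(y + 4)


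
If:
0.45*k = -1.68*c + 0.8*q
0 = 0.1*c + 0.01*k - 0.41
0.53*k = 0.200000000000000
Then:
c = 4.06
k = 0.38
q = 8.74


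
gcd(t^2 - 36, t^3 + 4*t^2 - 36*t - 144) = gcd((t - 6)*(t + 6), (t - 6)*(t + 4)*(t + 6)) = t^2 - 36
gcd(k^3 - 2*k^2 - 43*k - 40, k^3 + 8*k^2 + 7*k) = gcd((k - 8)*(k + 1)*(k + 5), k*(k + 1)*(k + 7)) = k + 1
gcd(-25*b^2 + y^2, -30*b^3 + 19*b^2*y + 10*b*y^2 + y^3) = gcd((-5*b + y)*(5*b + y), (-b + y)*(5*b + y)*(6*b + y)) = 5*b + y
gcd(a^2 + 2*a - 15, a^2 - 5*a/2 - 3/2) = a - 3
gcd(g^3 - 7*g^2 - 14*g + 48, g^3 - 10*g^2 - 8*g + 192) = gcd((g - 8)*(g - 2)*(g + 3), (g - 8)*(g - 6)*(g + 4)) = g - 8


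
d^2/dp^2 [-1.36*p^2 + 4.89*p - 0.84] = -2.72000000000000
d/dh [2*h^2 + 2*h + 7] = 4*h + 2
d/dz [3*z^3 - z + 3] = 9*z^2 - 1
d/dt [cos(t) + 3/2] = -sin(t)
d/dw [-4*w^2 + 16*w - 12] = 16 - 8*w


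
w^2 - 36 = (w - 6)*(w + 6)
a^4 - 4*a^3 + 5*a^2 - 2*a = a*(a - 2)*(a - 1)^2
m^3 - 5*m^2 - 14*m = m*(m - 7)*(m + 2)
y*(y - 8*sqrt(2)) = y^2 - 8*sqrt(2)*y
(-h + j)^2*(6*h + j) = 6*h^3 - 11*h^2*j + 4*h*j^2 + j^3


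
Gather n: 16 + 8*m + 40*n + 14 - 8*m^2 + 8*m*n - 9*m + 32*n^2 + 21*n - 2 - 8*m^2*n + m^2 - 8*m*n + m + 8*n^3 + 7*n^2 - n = -7*m^2 + 8*n^3 + 39*n^2 + n*(60 - 8*m^2) + 28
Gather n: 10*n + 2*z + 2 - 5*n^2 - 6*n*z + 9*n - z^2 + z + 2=-5*n^2 + n*(19 - 6*z) - z^2 + 3*z + 4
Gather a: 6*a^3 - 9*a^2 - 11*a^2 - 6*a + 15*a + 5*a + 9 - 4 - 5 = 6*a^3 - 20*a^2 + 14*a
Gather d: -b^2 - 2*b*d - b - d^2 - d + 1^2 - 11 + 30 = -b^2 - b - d^2 + d*(-2*b - 1) + 20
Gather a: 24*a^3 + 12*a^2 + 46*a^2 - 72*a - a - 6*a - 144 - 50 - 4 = 24*a^3 + 58*a^2 - 79*a - 198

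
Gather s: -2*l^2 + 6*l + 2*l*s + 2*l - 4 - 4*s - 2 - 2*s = -2*l^2 + 8*l + s*(2*l - 6) - 6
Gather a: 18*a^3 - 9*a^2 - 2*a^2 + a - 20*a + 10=18*a^3 - 11*a^2 - 19*a + 10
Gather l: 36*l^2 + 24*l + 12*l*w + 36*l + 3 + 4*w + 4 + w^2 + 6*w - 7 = 36*l^2 + l*(12*w + 60) + w^2 + 10*w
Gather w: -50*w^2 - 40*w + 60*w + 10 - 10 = -50*w^2 + 20*w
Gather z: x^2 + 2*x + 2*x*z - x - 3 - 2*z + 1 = x^2 + x + z*(2*x - 2) - 2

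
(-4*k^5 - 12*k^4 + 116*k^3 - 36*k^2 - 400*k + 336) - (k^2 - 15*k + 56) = -4*k^5 - 12*k^4 + 116*k^3 - 37*k^2 - 385*k + 280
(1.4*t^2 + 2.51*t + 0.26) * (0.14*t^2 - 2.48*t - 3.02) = 0.196*t^4 - 3.1206*t^3 - 10.4164*t^2 - 8.225*t - 0.7852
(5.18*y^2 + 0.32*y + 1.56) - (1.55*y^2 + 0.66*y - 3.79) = 3.63*y^2 - 0.34*y + 5.35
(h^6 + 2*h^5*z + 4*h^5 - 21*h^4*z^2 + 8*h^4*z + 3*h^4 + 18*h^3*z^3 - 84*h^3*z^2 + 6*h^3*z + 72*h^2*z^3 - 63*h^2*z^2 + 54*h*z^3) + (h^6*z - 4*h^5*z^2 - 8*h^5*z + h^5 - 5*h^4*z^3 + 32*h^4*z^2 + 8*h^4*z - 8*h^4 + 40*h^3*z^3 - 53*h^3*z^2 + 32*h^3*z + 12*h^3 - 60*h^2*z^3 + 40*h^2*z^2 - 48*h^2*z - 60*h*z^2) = h^6*z + h^6 - 4*h^5*z^2 - 6*h^5*z + 5*h^5 - 5*h^4*z^3 + 11*h^4*z^2 + 16*h^4*z - 5*h^4 + 58*h^3*z^3 - 137*h^3*z^2 + 38*h^3*z + 12*h^3 + 12*h^2*z^3 - 23*h^2*z^2 - 48*h^2*z + 54*h*z^3 - 60*h*z^2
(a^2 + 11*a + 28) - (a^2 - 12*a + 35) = 23*a - 7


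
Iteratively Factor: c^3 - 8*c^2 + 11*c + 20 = (c - 4)*(c^2 - 4*c - 5) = (c - 5)*(c - 4)*(c + 1)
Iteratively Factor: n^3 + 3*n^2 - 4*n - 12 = (n + 3)*(n^2 - 4) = (n + 2)*(n + 3)*(n - 2)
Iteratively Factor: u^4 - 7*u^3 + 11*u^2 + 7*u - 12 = (u + 1)*(u^3 - 8*u^2 + 19*u - 12) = (u - 1)*(u + 1)*(u^2 - 7*u + 12) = (u - 3)*(u - 1)*(u + 1)*(u - 4)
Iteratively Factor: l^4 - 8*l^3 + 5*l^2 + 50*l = (l - 5)*(l^3 - 3*l^2 - 10*l) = (l - 5)^2*(l^2 + 2*l) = l*(l - 5)^2*(l + 2)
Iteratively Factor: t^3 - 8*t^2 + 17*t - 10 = (t - 1)*(t^2 - 7*t + 10) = (t - 5)*(t - 1)*(t - 2)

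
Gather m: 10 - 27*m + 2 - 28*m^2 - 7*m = -28*m^2 - 34*m + 12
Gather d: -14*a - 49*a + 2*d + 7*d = -63*a + 9*d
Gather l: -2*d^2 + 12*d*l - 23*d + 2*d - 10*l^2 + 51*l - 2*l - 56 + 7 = -2*d^2 - 21*d - 10*l^2 + l*(12*d + 49) - 49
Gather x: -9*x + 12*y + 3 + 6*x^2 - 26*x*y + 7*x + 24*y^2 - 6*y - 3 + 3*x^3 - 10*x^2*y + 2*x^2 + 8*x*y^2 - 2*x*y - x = 3*x^3 + x^2*(8 - 10*y) + x*(8*y^2 - 28*y - 3) + 24*y^2 + 6*y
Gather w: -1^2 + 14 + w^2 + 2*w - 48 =w^2 + 2*w - 35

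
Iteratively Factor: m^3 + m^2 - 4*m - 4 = (m + 1)*(m^2 - 4) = (m + 1)*(m + 2)*(m - 2)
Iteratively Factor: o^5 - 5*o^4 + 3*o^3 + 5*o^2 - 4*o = (o - 4)*(o^4 - o^3 - o^2 + o) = (o - 4)*(o + 1)*(o^3 - 2*o^2 + o) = o*(o - 4)*(o + 1)*(o^2 - 2*o + 1) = o*(o - 4)*(o - 1)*(o + 1)*(o - 1)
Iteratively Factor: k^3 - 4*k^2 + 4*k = (k - 2)*(k^2 - 2*k) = (k - 2)^2*(k)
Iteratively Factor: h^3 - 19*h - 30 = (h + 2)*(h^2 - 2*h - 15) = (h - 5)*(h + 2)*(h + 3)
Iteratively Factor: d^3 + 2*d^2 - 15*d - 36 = (d + 3)*(d^2 - d - 12) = (d - 4)*(d + 3)*(d + 3)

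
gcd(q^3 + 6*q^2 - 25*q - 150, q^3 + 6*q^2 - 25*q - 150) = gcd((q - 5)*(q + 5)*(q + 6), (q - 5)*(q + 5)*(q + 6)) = q^3 + 6*q^2 - 25*q - 150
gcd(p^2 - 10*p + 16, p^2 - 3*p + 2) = p - 2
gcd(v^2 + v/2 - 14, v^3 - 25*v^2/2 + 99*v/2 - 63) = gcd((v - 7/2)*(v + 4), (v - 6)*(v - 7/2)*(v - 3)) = v - 7/2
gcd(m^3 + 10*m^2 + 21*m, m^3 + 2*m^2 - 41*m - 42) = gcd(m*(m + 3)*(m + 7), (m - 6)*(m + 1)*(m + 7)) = m + 7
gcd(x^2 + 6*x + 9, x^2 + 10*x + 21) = x + 3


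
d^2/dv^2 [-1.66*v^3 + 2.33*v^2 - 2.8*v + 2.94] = 4.66 - 9.96*v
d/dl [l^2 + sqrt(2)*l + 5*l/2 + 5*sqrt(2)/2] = 2*l + sqrt(2) + 5/2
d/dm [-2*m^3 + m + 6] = 1 - 6*m^2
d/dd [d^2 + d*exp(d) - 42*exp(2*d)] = d*exp(d) + 2*d - 84*exp(2*d) + exp(d)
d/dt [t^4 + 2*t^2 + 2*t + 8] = 4*t^3 + 4*t + 2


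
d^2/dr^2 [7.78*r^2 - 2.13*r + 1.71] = 15.5600000000000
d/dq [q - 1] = 1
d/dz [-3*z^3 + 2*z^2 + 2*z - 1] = -9*z^2 + 4*z + 2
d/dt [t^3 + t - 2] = 3*t^2 + 1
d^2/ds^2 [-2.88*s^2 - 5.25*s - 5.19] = -5.76000000000000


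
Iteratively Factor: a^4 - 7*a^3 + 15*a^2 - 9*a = (a)*(a^3 - 7*a^2 + 15*a - 9) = a*(a - 3)*(a^2 - 4*a + 3) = a*(a - 3)*(a - 1)*(a - 3)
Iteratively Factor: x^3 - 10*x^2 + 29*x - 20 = (x - 1)*(x^2 - 9*x + 20) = (x - 4)*(x - 1)*(x - 5)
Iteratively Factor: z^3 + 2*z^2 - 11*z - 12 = (z + 1)*(z^2 + z - 12) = (z - 3)*(z + 1)*(z + 4)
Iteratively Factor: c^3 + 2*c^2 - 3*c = (c)*(c^2 + 2*c - 3) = c*(c + 3)*(c - 1)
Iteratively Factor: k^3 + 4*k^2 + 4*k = (k)*(k^2 + 4*k + 4) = k*(k + 2)*(k + 2)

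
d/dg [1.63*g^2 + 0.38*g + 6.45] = 3.26*g + 0.38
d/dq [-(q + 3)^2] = -2*q - 6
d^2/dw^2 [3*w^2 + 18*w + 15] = 6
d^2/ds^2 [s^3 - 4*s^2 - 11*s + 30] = 6*s - 8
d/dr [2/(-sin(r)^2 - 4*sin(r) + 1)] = 4*(sin(r) + 2)*cos(r)/(4*sin(r) - cos(r)^2)^2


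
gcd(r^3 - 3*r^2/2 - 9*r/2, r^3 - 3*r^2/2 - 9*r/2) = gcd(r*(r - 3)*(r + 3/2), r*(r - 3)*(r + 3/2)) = r^3 - 3*r^2/2 - 9*r/2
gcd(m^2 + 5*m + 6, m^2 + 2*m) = m + 2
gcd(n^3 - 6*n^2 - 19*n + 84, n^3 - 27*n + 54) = n - 3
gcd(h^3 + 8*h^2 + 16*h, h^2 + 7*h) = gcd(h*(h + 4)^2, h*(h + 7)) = h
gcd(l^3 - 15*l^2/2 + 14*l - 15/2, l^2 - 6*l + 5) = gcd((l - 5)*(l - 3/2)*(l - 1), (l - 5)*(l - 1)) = l^2 - 6*l + 5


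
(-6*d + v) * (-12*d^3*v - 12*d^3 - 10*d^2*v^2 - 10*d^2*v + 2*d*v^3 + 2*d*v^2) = 72*d^4*v + 72*d^4 + 48*d^3*v^2 + 48*d^3*v - 22*d^2*v^3 - 22*d^2*v^2 + 2*d*v^4 + 2*d*v^3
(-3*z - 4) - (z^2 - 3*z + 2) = -z^2 - 6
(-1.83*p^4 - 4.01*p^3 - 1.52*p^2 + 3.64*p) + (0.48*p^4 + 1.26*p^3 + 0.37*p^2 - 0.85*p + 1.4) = -1.35*p^4 - 2.75*p^3 - 1.15*p^2 + 2.79*p + 1.4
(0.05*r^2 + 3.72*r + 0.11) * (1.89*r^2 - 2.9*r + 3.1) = 0.0945*r^4 + 6.8858*r^3 - 10.4251*r^2 + 11.213*r + 0.341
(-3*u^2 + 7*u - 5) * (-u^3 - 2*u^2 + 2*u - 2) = 3*u^5 - u^4 - 15*u^3 + 30*u^2 - 24*u + 10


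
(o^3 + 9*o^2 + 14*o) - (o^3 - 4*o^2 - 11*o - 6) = 13*o^2 + 25*o + 6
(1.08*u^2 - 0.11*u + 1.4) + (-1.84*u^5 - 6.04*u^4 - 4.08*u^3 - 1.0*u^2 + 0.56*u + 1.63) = -1.84*u^5 - 6.04*u^4 - 4.08*u^3 + 0.0800000000000001*u^2 + 0.45*u + 3.03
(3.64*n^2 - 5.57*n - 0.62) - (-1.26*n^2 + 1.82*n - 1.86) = 4.9*n^2 - 7.39*n + 1.24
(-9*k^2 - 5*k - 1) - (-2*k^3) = 2*k^3 - 9*k^2 - 5*k - 1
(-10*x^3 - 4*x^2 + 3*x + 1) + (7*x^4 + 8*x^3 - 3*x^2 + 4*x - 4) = 7*x^4 - 2*x^3 - 7*x^2 + 7*x - 3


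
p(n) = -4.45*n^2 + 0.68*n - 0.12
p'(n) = 0.68 - 8.9*n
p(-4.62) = -98.24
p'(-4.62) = 41.80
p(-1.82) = -16.10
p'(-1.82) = 16.88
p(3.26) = -45.20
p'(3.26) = -28.33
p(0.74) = -2.05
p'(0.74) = -5.91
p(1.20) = -5.71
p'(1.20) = -10.00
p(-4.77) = -104.61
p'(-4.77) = 43.13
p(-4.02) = -74.77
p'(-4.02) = 36.46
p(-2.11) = -21.37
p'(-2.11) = 19.46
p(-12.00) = -649.08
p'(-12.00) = 107.48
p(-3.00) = -42.21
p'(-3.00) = 27.38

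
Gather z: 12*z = 12*z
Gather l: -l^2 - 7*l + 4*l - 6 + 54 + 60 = -l^2 - 3*l + 108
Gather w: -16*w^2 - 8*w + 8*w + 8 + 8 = 16 - 16*w^2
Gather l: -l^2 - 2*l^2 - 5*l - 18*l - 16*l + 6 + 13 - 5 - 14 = -3*l^2 - 39*l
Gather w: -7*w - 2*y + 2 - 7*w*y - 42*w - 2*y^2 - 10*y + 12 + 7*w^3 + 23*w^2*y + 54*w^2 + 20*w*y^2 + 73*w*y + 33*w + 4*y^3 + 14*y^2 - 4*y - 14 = 7*w^3 + w^2*(23*y + 54) + w*(20*y^2 + 66*y - 16) + 4*y^3 + 12*y^2 - 16*y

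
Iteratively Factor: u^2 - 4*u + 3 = (u - 1)*(u - 3)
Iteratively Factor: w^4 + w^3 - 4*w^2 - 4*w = (w - 2)*(w^3 + 3*w^2 + 2*w) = (w - 2)*(w + 2)*(w^2 + w) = w*(w - 2)*(w + 2)*(w + 1)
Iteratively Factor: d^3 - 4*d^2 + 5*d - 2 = (d - 2)*(d^2 - 2*d + 1) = (d - 2)*(d - 1)*(d - 1)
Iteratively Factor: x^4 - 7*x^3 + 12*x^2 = (x)*(x^3 - 7*x^2 + 12*x) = x*(x - 3)*(x^2 - 4*x) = x^2*(x - 3)*(x - 4)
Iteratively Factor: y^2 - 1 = (y + 1)*(y - 1)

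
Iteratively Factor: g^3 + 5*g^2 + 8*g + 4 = (g + 2)*(g^2 + 3*g + 2) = (g + 1)*(g + 2)*(g + 2)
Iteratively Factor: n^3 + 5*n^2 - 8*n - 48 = (n + 4)*(n^2 + n - 12) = (n + 4)^2*(n - 3)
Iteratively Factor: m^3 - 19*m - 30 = (m - 5)*(m^2 + 5*m + 6) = (m - 5)*(m + 3)*(m + 2)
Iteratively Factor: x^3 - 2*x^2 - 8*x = (x + 2)*(x^2 - 4*x) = x*(x + 2)*(x - 4)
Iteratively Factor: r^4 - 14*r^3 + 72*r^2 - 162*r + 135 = (r - 3)*(r^3 - 11*r^2 + 39*r - 45) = (r - 5)*(r - 3)*(r^2 - 6*r + 9) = (r - 5)*(r - 3)^2*(r - 3)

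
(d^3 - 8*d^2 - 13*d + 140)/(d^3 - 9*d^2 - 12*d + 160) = (d - 7)/(d - 8)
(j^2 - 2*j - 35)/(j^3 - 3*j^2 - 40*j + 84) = (j + 5)/(j^2 + 4*j - 12)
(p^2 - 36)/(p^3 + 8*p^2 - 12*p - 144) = (p - 6)/(p^2 + 2*p - 24)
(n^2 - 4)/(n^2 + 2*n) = (n - 2)/n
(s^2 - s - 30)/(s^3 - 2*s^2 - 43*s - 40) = (s - 6)/(s^2 - 7*s - 8)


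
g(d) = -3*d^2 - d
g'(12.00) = -73.00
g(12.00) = -444.00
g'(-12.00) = 71.00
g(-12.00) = -420.00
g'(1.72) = -11.32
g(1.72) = -10.60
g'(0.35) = -3.10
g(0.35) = -0.72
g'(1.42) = -9.52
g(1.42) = -7.47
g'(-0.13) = -0.22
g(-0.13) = 0.08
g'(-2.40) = 13.40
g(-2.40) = -14.88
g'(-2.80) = 15.80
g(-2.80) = -20.72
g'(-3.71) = 21.26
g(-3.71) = -37.58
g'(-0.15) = -0.10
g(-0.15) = 0.08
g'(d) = -6*d - 1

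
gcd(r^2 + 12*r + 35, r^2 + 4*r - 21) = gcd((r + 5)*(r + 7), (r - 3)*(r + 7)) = r + 7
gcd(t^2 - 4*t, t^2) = t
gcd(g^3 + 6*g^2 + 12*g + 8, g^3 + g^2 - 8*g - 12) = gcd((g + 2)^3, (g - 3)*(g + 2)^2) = g^2 + 4*g + 4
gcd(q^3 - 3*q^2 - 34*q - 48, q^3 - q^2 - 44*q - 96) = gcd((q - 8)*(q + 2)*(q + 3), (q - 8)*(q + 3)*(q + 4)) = q^2 - 5*q - 24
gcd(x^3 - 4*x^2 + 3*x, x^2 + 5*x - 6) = x - 1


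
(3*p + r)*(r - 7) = 3*p*r - 21*p + r^2 - 7*r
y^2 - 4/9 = (y - 2/3)*(y + 2/3)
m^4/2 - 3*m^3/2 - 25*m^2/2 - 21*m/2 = m*(m/2 + 1/2)*(m - 7)*(m + 3)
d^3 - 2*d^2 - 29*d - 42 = (d - 7)*(d + 2)*(d + 3)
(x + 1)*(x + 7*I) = x^2 + x + 7*I*x + 7*I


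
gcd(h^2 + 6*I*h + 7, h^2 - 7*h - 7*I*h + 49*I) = 1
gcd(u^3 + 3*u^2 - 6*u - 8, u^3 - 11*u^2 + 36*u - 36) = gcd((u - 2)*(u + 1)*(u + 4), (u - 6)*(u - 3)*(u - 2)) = u - 2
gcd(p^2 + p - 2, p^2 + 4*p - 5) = p - 1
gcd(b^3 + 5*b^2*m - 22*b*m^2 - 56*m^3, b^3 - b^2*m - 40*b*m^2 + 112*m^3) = b^2 + 3*b*m - 28*m^2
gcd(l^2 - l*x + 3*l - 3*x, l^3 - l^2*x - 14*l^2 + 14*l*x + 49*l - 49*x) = -l + x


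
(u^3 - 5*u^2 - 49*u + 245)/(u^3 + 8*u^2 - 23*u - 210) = (u - 7)/(u + 6)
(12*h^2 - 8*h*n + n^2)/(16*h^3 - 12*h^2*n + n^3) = (6*h - n)/(8*h^2 - 2*h*n - n^2)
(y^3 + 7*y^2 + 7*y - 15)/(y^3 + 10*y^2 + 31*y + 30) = (y - 1)/(y + 2)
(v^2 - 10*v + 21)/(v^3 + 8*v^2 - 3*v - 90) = (v - 7)/(v^2 + 11*v + 30)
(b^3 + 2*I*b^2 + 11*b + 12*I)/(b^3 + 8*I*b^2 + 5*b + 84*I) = (b + I)/(b + 7*I)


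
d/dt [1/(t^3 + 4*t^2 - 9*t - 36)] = (-3*t^2 - 8*t + 9)/(t^3 + 4*t^2 - 9*t - 36)^2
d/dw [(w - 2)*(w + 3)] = 2*w + 1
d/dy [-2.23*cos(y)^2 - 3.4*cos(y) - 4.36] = (4.46*cos(y) + 3.4)*sin(y)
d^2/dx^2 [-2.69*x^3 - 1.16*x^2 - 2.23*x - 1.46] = -16.14*x - 2.32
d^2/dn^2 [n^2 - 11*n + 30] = 2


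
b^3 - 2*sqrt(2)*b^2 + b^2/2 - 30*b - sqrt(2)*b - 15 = (b + 1/2)*(b - 5*sqrt(2))*(b + 3*sqrt(2))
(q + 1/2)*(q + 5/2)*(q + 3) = q^3 + 6*q^2 + 41*q/4 + 15/4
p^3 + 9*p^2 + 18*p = p*(p + 3)*(p + 6)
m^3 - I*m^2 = m^2*(m - I)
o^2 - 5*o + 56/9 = (o - 8/3)*(o - 7/3)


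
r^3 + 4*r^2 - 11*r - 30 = (r - 3)*(r + 2)*(r + 5)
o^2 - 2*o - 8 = (o - 4)*(o + 2)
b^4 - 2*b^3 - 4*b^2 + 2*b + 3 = (b - 3)*(b - 1)*(b + 1)^2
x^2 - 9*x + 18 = (x - 6)*(x - 3)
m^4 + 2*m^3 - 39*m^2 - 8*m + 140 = (m - 5)*(m - 2)*(m + 2)*(m + 7)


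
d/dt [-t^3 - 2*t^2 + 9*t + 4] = -3*t^2 - 4*t + 9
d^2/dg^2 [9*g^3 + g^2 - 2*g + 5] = 54*g + 2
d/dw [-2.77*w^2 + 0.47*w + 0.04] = 0.47 - 5.54*w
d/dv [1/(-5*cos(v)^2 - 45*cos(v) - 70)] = -(2*cos(v) + 9)*sin(v)/(5*(cos(v)^2 + 9*cos(v) + 14)^2)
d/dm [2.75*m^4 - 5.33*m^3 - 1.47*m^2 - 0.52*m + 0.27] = 11.0*m^3 - 15.99*m^2 - 2.94*m - 0.52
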